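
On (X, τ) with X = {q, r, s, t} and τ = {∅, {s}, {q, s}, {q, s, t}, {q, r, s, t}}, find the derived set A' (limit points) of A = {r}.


A' = ∅

For each x ∈ X, list the open sets U ∈ τ with x ∈ U, then check whether U ∩ (A ∖ {x}) ≠ ∅ for every such U.
  x = q: open {q, s} ∋ x has {q, s} ∩ (A ∖ {q}) = ∅, so x is NOT a limit point.
  x = r: open {q, r, s, t} ∋ x has {q, r, s, t} ∩ (A ∖ {r}) = ∅, so x is NOT a limit point.
  x = s: open {s} ∋ x has {s} ∩ (A ∖ {s}) = ∅, so x is NOT a limit point.
  x = t: open {q, s, t} ∋ x has {q, s, t} ∩ (A ∖ {t}) = ∅, so x is NOT a limit point.
Collecting: A' = ∅.


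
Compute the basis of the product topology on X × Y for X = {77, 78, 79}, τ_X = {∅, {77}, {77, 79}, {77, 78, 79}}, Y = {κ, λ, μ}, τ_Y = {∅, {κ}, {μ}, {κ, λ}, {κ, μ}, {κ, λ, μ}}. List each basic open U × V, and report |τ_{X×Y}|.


Basis B = {∅ × ∅, {77} × {κ}, {77} × {μ}, {77} × {κ, λ}, {77} × {κ, μ}, {77, 79} × {κ}, {77, 79} × {μ}, {77} × {κ, λ, μ}, {77, 78, 79} × {κ}, {77, 78, 79} × {μ}, {77, 79} × {κ, λ}, {77, 79} × {κ, μ}, {77, 79} × {κ, λ, μ}, {77, 78, 79} × {κ, λ}, {77, 78, 79} × {κ, μ}, {77, 78, 79} × {κ, λ, μ}}; |τ_{X×Y}| = 40.

Enumerate products U × V with U ∈ τ_X, V ∈ τ_Y (deduplicated):
  ∅ × ∅ = {} (∅)
  {77} × {κ} = {(77,κ)}
  {77} × {μ} = {(77,μ)}
  {77} × {κ, λ} = {(77,κ), (77,λ)}
  {77} × {κ, μ} = {(77,κ), (77,μ)}
  {77, 79} × {κ} = {(77,κ), (79,κ)}
  {77, 79} × {μ} = {(77,μ), (79,μ)}
  {77} × {κ, λ, μ} = {(77,κ), (77,λ), (77,μ)}
  {77, 78, 79} × {κ} = {(77,κ), (78,κ), (79,κ)}
  {77, 78, 79} × {μ} = {(77,μ), (78,μ), (79,μ)}
  {77, 79} × {κ, λ} = {(77,κ), (77,λ), (79,κ), (79,λ)}
  {77, 79} × {κ, μ} = {(77,κ), (77,μ), (79,κ), (79,μ)}
  {77, 79} × {κ, λ, μ} = {(77,κ), (77,λ), (77,μ), (79,κ), (79,λ), (79,μ)}
  {77, 78, 79} × {κ, λ} = {(77,κ), (77,λ), (78,κ), (78,λ), (79,κ), (79,λ)}
  {77, 78, 79} × {κ, μ} = {(77,κ), (77,μ), (78,κ), (78,μ), (79,κ), (79,μ)}
  {77, 78, 79} × {κ, λ, μ} = {(77,κ), (77,λ), (77,μ), (78,κ), (78,λ), (78,μ), (79,κ), (79,λ), (79,μ)}
These 16 distinct sets form the basis B.
Close under arbitrary unions to get τ_{X×Y}; counting gives |τ_{X×Y}| = 40.


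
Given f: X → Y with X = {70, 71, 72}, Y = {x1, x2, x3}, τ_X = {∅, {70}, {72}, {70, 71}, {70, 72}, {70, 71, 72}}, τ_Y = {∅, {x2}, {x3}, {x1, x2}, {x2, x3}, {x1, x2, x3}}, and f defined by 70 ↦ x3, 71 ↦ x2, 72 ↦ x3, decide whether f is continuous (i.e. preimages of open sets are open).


f is NOT continuous.

Compute f^{-1}(U) for each U ∈ τ_Y:
  U = ∅: f^{-1}(U) = ∅ ∈ τ_X ✓.
  U = {x2}: f^{-1}(U) = {71} ∉ τ_X ✗.
  U = {x3}: f^{-1}(U) = {70, 72} ∈ τ_X ✓.
  U = {x1, x2}: f^{-1}(U) = {71} ∉ τ_X ✗.
  U = {x2, x3}: f^{-1}(U) = {70, 71, 72} ∈ τ_X ✓.
  U = {x1, x2, x3}: f^{-1}(U) = {70, 71, 72} ∈ τ_X ✓.
Found U = {x2} with f^{-1}(U) = {71} not in τ_X. Therefore f is NOT continuous.


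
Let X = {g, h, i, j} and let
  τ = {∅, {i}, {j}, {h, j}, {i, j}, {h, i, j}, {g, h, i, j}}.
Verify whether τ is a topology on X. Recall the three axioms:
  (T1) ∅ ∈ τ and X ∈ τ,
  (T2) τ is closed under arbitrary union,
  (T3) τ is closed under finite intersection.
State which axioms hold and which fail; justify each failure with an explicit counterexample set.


τ IS a topology on X.

Axiom (T1): ∅ ∈ τ? Yes; X ∈ τ? Yes.
Axiom (T2/T3): check pairwise unions and intersections of members of τ.
All pairwise intersections and unions checked — each lies in τ. Therefore τ satisfies (T1), (T2), (T3): it IS a topology on X.


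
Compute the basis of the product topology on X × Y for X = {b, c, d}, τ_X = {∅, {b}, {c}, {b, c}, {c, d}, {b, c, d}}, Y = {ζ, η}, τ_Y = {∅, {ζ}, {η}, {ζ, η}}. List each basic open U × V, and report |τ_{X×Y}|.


Basis B = {∅ × ∅, {b} × {ζ}, {b} × {η}, {c} × {ζ}, {c} × {η}, {b} × {ζ, η}, {b, c} × {ζ}, {b, c} × {η}, {c} × {ζ, η}, {c, d} × {ζ}, {c, d} × {η}, {b, c, d} × {ζ}, {b, c, d} × {η}, {b, c} × {ζ, η}, {c, d} × {ζ, η}, {b, c, d} × {ζ, η}}; |τ_{X×Y}| = 36.

Enumerate products U × V with U ∈ τ_X, V ∈ τ_Y (deduplicated):
  ∅ × ∅ = {} (∅)
  {b} × {ζ} = {(b,ζ)}
  {b} × {η} = {(b,η)}
  {c} × {ζ} = {(c,ζ)}
  {c} × {η} = {(c,η)}
  {b} × {ζ, η} = {(b,ζ), (b,η)}
  {b, c} × {ζ} = {(b,ζ), (c,ζ)}
  {b, c} × {η} = {(b,η), (c,η)}
  {c} × {ζ, η} = {(c,ζ), (c,η)}
  {c, d} × {ζ} = {(c,ζ), (d,ζ)}
  {c, d} × {η} = {(c,η), (d,η)}
  {b, c, d} × {ζ} = {(b,ζ), (c,ζ), (d,ζ)}
  {b, c, d} × {η} = {(b,η), (c,η), (d,η)}
  {b, c} × {ζ, η} = {(b,ζ), (b,η), (c,ζ), (c,η)}
  {c, d} × {ζ, η} = {(c,ζ), (c,η), (d,ζ), (d,η)}
  {b, c, d} × {ζ, η} = {(b,ζ), (b,η), (c,ζ), (c,η), (d,ζ), (d,η)}
These 16 distinct sets form the basis B.
Close under arbitrary unions to get τ_{X×Y}; counting gives |τ_{X×Y}| = 36.


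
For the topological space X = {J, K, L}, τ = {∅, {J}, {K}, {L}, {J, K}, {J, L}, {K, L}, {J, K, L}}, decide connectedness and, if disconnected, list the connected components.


(X, τ) is disconnected; components = [{J}, {K}, {L}].

Find clopen sets (U ∈ τ with X ∖ U ∈ τ):
  U = ∅, X ∖ U = {J, K, L} — both open, so U is clopen.
  U = {J}, X ∖ U = {K, L} — both open, so U is clopen.
  U = {K}, X ∖ U = {J, L} — both open, so U is clopen.
  U = {L}, X ∖ U = {J, K} — both open, so U is clopen.
  U = {J, K}, X ∖ U = {L} — both open, so U is clopen.
  U = {J, L}, X ∖ U = {K} — both open, so U is clopen.
  U = {K, L}, X ∖ U = {J} — both open, so U is clopen.
  U = {J, K, L}, X ∖ U = ∅ — both open, so U is clopen.
Nontrivial clopen(s) exist: e.g. {J, L}. So (X, τ) is disconnected.
Compute connected components by grouping points that agree on all clopens:
  component: {J}
  component: {K}
  component: {L}


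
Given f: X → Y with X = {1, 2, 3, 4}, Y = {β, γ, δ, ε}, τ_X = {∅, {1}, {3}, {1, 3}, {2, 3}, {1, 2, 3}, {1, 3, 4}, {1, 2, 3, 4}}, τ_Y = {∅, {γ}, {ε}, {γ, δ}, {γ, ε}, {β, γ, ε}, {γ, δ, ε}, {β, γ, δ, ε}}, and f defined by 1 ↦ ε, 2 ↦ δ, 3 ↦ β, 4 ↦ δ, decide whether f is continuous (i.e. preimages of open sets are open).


f is NOT continuous.

Compute f^{-1}(U) for each U ∈ τ_Y:
  U = ∅: f^{-1}(U) = ∅ ∈ τ_X ✓.
  U = {γ}: f^{-1}(U) = ∅ ∈ τ_X ✓.
  U = {ε}: f^{-1}(U) = {1} ∈ τ_X ✓.
  U = {γ, δ}: f^{-1}(U) = {2, 4} ∉ τ_X ✗.
  U = {γ, ε}: f^{-1}(U) = {1} ∈ τ_X ✓.
  U = {β, γ, ε}: f^{-1}(U) = {1, 3} ∈ τ_X ✓.
  U = {γ, δ, ε}: f^{-1}(U) = {1, 2, 4} ∉ τ_X ✗.
  U = {β, γ, δ, ε}: f^{-1}(U) = {1, 2, 3, 4} ∈ τ_X ✓.
Found U = {γ, δ} with f^{-1}(U) = {2, 4} not in τ_X. Therefore f is NOT continuous.


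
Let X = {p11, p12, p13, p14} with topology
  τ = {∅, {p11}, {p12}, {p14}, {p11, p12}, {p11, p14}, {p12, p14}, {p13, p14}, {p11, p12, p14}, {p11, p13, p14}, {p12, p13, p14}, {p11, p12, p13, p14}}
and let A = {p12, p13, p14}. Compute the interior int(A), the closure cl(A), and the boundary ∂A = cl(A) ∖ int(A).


int(A) = {p12, p13, p14}, cl(A) = {p12, p13, p14}, ∂A = ∅.

Closed sets in (X, τ) are complements of opens:
  closed(X, τ) = {∅, {p11}, {p12}, {p13}, {p11, p12}, {p11, p13}, {p12, p13}, {p13, p14}, {p11, p12, p13}, {p11, p13, p14}, {p12, p13, p14}, {p11, p12, p13, p14}}.
int(A) = ⋃ {U ∈ τ : U ⊆ A}. Opens contained in A: ∅, {p12}, {p14}, {p12, p14}, {p13, p14}, {p12, p13, p14}.
Taking the union of these: int(A) = {p12, p13, p14}.
cl(A) = ⋂ {C closed : A ⊆ C}. Closed sets containing A: {p12, p13, p14}, {p11, p12, p13, p14}.
Intersecting these: cl(A) = {p12, p13, p14}.
∂A = cl(A) ∖ int(A) = {p12, p13, p14} ∖ {p12, p13, p14} = ∅.


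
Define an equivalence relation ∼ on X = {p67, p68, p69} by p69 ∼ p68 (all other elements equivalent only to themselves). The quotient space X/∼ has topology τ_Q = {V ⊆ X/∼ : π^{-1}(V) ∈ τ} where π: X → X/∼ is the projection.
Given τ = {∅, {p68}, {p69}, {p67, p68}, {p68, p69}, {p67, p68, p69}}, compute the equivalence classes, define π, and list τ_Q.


X/∼ = {[p67], [p68=p69]}; |τ_Q| = 3.

Equivalence classes: [p67], [p68=p69].
Quotient map π: X → X/∼ sends p67 ↦ [p67], p68 ↦ [p68=p69], p69 ↦ [p68=p69].
For each subset V ⊆ X/∼, compute π^{-1}(V) ⊆ X and check whether π^{-1}(V) ∈ τ. V is open in τ_Q iff π^{-1}(V) ∈ τ.
  V = {}: π^{-1}(V) = ∅ ∈ τ ✓.
  V = {[p67]}: π^{-1}(V) = {p67} ∉ τ ✗.
  V = {[p68=p69]}: π^{-1}(V) = {p68, p69} ∈ τ ✓.
  V = {[p67], [p68=p69]}: π^{-1}(V) = {p67, p68, p69} ∈ τ ✓.
Open sets in the quotient: τ_Q = {{}, {[p68=p69]}, {[p67], [p68=p69]}} (3 elements).


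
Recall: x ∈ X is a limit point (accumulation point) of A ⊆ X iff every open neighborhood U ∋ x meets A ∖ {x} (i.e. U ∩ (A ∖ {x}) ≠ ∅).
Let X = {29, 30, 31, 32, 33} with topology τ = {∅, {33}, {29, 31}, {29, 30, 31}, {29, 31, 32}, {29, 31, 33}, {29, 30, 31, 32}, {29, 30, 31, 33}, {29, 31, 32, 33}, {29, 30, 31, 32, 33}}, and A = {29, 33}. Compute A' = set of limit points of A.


A' = {30, 31, 32}

For each x ∈ X, list the open sets U ∈ τ with x ∈ U, then check whether U ∩ (A ∖ {x}) ≠ ∅ for every such U.
  x = 29: open {29, 31} ∋ x has {29, 31} ∩ (A ∖ {29}) = ∅, so x is NOT a limit point.
  x = 30: opens ∋ x are {29, 30, 31}, {29, 30, 31, 32}, {29, 30, 31, 33}, {29, 30, 31, 32, 33}; each meets A ∖ {30}, so x IS a limit point.
  x = 31: opens ∋ x are {29, 31}, {29, 30, 31}, {29, 31, 32}, {29, 31, 33}, {29, 30, 31, 32}, {29, 30, 31, 33}, {29, 31, 32, 33}, {29, 30, 31, 32, 33}; each meets A ∖ {31}, so x IS a limit point.
  x = 32: opens ∋ x are {29, 31, 32}, {29, 30, 31, 32}, {29, 31, 32, 33}, {29, 30, 31, 32, 33}; each meets A ∖ {32}, so x IS a limit point.
  x = 33: open {33} ∋ x has {33} ∩ (A ∖ {33}) = ∅, so x is NOT a limit point.
Collecting: A' = {30, 31, 32}.


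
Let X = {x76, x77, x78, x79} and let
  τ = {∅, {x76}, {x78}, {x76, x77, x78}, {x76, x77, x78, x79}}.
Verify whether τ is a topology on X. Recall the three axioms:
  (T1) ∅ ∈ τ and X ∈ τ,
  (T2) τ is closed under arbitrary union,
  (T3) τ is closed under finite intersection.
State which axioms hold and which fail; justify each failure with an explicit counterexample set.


τ is NOT a topology on X.

Axiom (T1): ∅ ∈ τ? Yes; X ∈ τ? Yes.
Axiom (T2/T3): check pairwise unions and intersections of members of τ.
Counterexample for (T2): {x76} ∪ {x78} = {x76, x78} ∉ τ. Therefore τ is NOT a topology.


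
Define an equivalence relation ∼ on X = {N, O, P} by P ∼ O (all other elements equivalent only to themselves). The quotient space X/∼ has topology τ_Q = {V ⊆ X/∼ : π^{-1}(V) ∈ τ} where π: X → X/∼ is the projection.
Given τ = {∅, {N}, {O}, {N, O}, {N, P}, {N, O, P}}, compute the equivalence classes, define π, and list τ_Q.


X/∼ = {[N], [O=P]}; |τ_Q| = 3.

Equivalence classes: [N], [O=P].
Quotient map π: X → X/∼ sends N ↦ [N], O ↦ [O=P], P ↦ [O=P].
For each subset V ⊆ X/∼, compute π^{-1}(V) ⊆ X and check whether π^{-1}(V) ∈ τ. V is open in τ_Q iff π^{-1}(V) ∈ τ.
  V = {}: π^{-1}(V) = ∅ ∈ τ ✓.
  V = {[N]}: π^{-1}(V) = {N} ∈ τ ✓.
  V = {[O=P]}: π^{-1}(V) = {O, P} ∉ τ ✗.
  V = {[N], [O=P]}: π^{-1}(V) = {N, O, P} ∈ τ ✓.
Open sets in the quotient: τ_Q = {{}, {[N]}, {[N], [O=P]}} (3 elements).


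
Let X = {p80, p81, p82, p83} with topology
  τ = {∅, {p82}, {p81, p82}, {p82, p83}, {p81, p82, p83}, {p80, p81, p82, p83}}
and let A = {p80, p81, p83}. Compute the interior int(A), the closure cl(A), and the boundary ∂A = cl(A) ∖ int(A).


int(A) = ∅, cl(A) = {p80, p81, p83}, ∂A = {p80, p81, p83}.

Closed sets in (X, τ) are complements of opens:
  closed(X, τ) = {∅, {p80}, {p80, p81}, {p80, p83}, {p80, p81, p83}, {p80, p81, p82, p83}}.
int(A) = ⋃ {U ∈ τ : U ⊆ A}. Opens contained in A: ∅.
Taking the union of these: int(A) = ∅.
cl(A) = ⋂ {C closed : A ⊆ C}. Closed sets containing A: {p80, p81, p83}, {p80, p81, p82, p83}.
Intersecting these: cl(A) = {p80, p81, p83}.
∂A = cl(A) ∖ int(A) = {p80, p81, p83} ∖ ∅ = {p80, p81, p83}.


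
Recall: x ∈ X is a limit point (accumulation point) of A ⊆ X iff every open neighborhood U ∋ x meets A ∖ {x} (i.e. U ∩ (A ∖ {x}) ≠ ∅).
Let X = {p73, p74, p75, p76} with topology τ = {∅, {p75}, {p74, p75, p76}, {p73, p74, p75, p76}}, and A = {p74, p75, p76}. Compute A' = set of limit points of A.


A' = {p73, p74, p76}

For each x ∈ X, list the open sets U ∈ τ with x ∈ U, then check whether U ∩ (A ∖ {x}) ≠ ∅ for every such U.
  x = p73: opens ∋ x are {p73, p74, p75, p76}; each meets A ∖ {p73}, so x IS a limit point.
  x = p74: opens ∋ x are {p74, p75, p76}, {p73, p74, p75, p76}; each meets A ∖ {p74}, so x IS a limit point.
  x = p75: open {p75} ∋ x has {p75} ∩ (A ∖ {p75}) = ∅, so x is NOT a limit point.
  x = p76: opens ∋ x are {p74, p75, p76}, {p73, p74, p75, p76}; each meets A ∖ {p76}, so x IS a limit point.
Collecting: A' = {p73, p74, p76}.


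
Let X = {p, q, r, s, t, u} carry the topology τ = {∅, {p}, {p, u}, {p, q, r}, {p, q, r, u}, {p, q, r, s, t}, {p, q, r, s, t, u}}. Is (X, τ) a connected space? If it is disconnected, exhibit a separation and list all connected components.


(X, τ) is connected.

Find clopen sets (U ∈ τ with X ∖ U ∈ τ):
  U = ∅, X ∖ U = {p, q, r, s, t, u} — both open, so U is clopen.
  U = {p, q, r, s, t, u}, X ∖ U = ∅ — both open, so U is clopen.
Only trivial clopens (∅ and X) exist, so (X, τ) is connected.
Compute connected components by grouping points that agree on all clopens:
  component: {p, q, r, s, t, u}


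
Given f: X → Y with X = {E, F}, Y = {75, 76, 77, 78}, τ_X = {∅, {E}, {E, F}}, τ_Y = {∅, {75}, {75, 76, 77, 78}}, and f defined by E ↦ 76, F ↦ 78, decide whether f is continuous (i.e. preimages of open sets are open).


f IS continuous.

Compute f^{-1}(U) for each U ∈ τ_Y:
  U = ∅: f^{-1}(U) = ∅ ∈ τ_X ✓.
  U = {75}: f^{-1}(U) = ∅ ∈ τ_X ✓.
  U = {75, 76, 77, 78}: f^{-1}(U) = {E, F} ∈ τ_X ✓.
Every preimage lies in τ_X, so f IS continuous.


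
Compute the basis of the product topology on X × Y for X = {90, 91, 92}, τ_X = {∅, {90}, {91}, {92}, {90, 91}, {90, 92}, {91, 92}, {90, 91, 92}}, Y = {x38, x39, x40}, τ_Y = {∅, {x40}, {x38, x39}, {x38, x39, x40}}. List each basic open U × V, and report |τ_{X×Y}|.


Basis B = {∅ × ∅, {90} × {x40}, {91} × {x40}, {92} × {x40}, {90} × {x38, x39}, {90, 91} × {x40}, {90, 92} × {x40}, {91} × {x38, x39}, {91, 92} × {x40}, {92} × {x38, x39}, {90} × {x38, x39, x40}, {90, 91, 92} × {x40}, {91} × {x38, x39, x40}, {92} × {x38, x39, x40}, {90, 91} × {x38, x39}, {90, 92} × {x38, x39}, {91, 92} × {x38, x39}, {90, 91} × {x38, x39, x40}, {90, 92} × {x38, x39, x40}, {90, 91, 92} × {x38, x39}, {91, 92} × {x38, x39, x40}, {90, 91, 92} × {x38, x39, x40}}; |τ_{X×Y}| = 64.

Enumerate products U × V with U ∈ τ_X, V ∈ τ_Y (deduplicated):
  ∅ × ∅ = {} (∅)
  {90} × {x40} = {(90,x40)}
  {91} × {x40} = {(91,x40)}
  {92} × {x40} = {(92,x40)}
  {90} × {x38, x39} = {(90,x38), (90,x39)}
  {90, 91} × {x40} = {(90,x40), (91,x40)}
  {90, 92} × {x40} = {(90,x40), (92,x40)}
  {91} × {x38, x39} = {(91,x38), (91,x39)}
  {91, 92} × {x40} = {(91,x40), (92,x40)}
  {92} × {x38, x39} = {(92,x38), (92,x39)}
  {90} × {x38, x39, x40} = {(90,x38), (90,x39), (90,x40)}
  {90, 91, 92} × {x40} = {(90,x40), (91,x40), (92,x40)}
  {91} × {x38, x39, x40} = {(91,x38), (91,x39), (91,x40)}
  {92} × {x38, x39, x40} = {(92,x38), (92,x39), (92,x40)}
  {90, 91} × {x38, x39} = {(90,x38), (90,x39), (91,x38), (91,x39)}
  {90, 92} × {x38, x39} = {(90,x38), (90,x39), (92,x38), (92,x39)}
  {91, 92} × {x38, x39} = {(91,x38), (91,x39), (92,x38), (92,x39)}
  {90, 91} × {x38, x39, x40} = {(90,x38), (90,x39), (90,x40), (91,x38), (91,x39), (91,x40)}
  {90, 92} × {x38, x39, x40} = {(90,x38), (90,x39), (90,x40), (92,x38), (92,x39), (92,x40)}
  {90, 91, 92} × {x38, x39} = {(90,x38), (90,x39), (91,x38), (91,x39), (92,x38), (92,x39)}
  {91, 92} × {x38, x39, x40} = {(91,x38), (91,x39), (91,x40), (92,x38), (92,x39), (92,x40)}
  {90, 91, 92} × {x38, x39, x40} = {(90,x38), (90,x39), (90,x40), (91,x38), (91,x39), (91,x40), (92,x38), (92,x39), (92,x40)}
These 22 distinct sets form the basis B.
Close under arbitrary unions to get τ_{X×Y}; counting gives |τ_{X×Y}| = 64.


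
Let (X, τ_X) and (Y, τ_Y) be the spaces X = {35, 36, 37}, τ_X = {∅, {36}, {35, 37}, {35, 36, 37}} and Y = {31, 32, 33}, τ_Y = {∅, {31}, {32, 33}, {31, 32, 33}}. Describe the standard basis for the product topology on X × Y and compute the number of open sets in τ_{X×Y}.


Basis B = {∅ × ∅, {36} × {31}, {35, 37} × {31}, {36} × {32, 33}, {35, 36, 37} × {31}, {36} × {31, 32, 33}, {35, 37} × {32, 33}, {35, 37} × {31, 32, 33}, {35, 36, 37} × {32, 33}, {35, 36, 37} × {31, 32, 33}}; |τ_{X×Y}| = 16.

Enumerate products U × V with U ∈ τ_X, V ∈ τ_Y (deduplicated):
  ∅ × ∅ = {} (∅)
  {36} × {31} = {(36,31)}
  {35, 37} × {31} = {(35,31), (37,31)}
  {36} × {32, 33} = {(36,32), (36,33)}
  {35, 36, 37} × {31} = {(35,31), (36,31), (37,31)}
  {36} × {31, 32, 33} = {(36,31), (36,32), (36,33)}
  {35, 37} × {32, 33} = {(35,32), (35,33), (37,32), (37,33)}
  {35, 37} × {31, 32, 33} = {(35,31), (35,32), (35,33), (37,31), (37,32), (37,33)}
  {35, 36, 37} × {32, 33} = {(35,32), (35,33), (36,32), (36,33), (37,32), (37,33)}
  {35, 36, 37} × {31, 32, 33} = {(35,31), (35,32), (35,33), (36,31), (36,32), (36,33), (37,31), (37,32), (37,33)}
These 10 distinct sets form the basis B.
Close under arbitrary unions to get τ_{X×Y}; counting gives |τ_{X×Y}| = 16.


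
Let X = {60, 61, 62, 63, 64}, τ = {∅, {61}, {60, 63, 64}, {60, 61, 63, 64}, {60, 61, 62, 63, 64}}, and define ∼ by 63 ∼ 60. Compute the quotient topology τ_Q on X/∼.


X/∼ = {[60=63], [61], [62], [64]}; |τ_Q| = 5.

Equivalence classes: [60=63], [61], [62], [64].
Quotient map π: X → X/∼ sends 60 ↦ [60=63], 61 ↦ [61], 62 ↦ [62], 63 ↦ [60=63], 64 ↦ [64].
For each subset V ⊆ X/∼, compute π^{-1}(V) ⊆ X and check whether π^{-1}(V) ∈ τ. V is open in τ_Q iff π^{-1}(V) ∈ τ.
  V = {}: π^{-1}(V) = ∅ ∈ τ ✓.
  V = {[60=63]}: π^{-1}(V) = {60, 63} ∉ τ ✗.
  V = {[61]}: π^{-1}(V) = {61} ∈ τ ✓.
  V = {[60=63], [61]}: π^{-1}(V) = {60, 61, 63} ∉ τ ✗.
  V = {[62]}: π^{-1}(V) = {62} ∉ τ ✗.
  V = {[60=63], [62]}: π^{-1}(V) = {60, 62, 63} ∉ τ ✗.
  V = {[61], [62]}: π^{-1}(V) = {61, 62} ∉ τ ✗.
  V = {[60=63], [61], [62]}: π^{-1}(V) = {60, 61, 62, 63} ∉ τ ✗.
  V = {[64]}: π^{-1}(V) = {64} ∉ τ ✗.
  V = {[60=63], [64]}: π^{-1}(V) = {60, 63, 64} ∈ τ ✓.
  V = {[61], [64]}: π^{-1}(V) = {61, 64} ∉ τ ✗.
  V = {[60=63], [61], [64]}: π^{-1}(V) = {60, 61, 63, 64} ∈ τ ✓.
  V = {[62], [64]}: π^{-1}(V) = {62, 64} ∉ τ ✗.
  V = {[60=63], [62], [64]}: π^{-1}(V) = {60, 62, 63, 64} ∉ τ ✗.
  V = {[61], [62], [64]}: π^{-1}(V) = {61, 62, 64} ∉ τ ✗.
  V = {[60=63], [61], [62], [64]}: π^{-1}(V) = {60, 61, 62, 63, 64} ∈ τ ✓.
Open sets in the quotient: τ_Q = {{}, {[61]}, {[60=63], [64]}, {[60=63], [61], [64]}, {[60=63], [61], [62], [64]}} (5 elements).


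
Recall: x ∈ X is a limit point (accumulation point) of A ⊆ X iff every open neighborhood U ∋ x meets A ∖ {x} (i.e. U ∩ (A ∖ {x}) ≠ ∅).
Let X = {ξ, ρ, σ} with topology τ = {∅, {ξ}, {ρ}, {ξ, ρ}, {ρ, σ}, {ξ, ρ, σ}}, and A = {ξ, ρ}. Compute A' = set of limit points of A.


A' = {σ}

For each x ∈ X, list the open sets U ∈ τ with x ∈ U, then check whether U ∩ (A ∖ {x}) ≠ ∅ for every such U.
  x = ξ: open {ξ} ∋ x has {ξ} ∩ (A ∖ {ξ}) = ∅, so x is NOT a limit point.
  x = ρ: open {ρ} ∋ x has {ρ} ∩ (A ∖ {ρ}) = ∅, so x is NOT a limit point.
  x = σ: opens ∋ x are {ρ, σ}, {ξ, ρ, σ}; each meets A ∖ {σ}, so x IS a limit point.
Collecting: A' = {σ}.


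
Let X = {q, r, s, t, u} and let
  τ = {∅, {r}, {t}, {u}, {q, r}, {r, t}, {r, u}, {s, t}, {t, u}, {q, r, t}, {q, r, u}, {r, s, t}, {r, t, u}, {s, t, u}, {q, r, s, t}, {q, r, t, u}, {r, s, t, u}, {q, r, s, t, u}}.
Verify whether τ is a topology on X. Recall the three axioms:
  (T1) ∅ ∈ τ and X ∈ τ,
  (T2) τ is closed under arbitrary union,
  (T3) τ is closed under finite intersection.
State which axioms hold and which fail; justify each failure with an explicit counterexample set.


τ IS a topology on X.

Axiom (T1): ∅ ∈ τ? Yes; X ∈ τ? Yes.
Axiom (T2/T3): check pairwise unions and intersections of members of τ.
All pairwise intersections and unions checked — each lies in τ. Therefore τ satisfies (T1), (T2), (T3): it IS a topology on X.


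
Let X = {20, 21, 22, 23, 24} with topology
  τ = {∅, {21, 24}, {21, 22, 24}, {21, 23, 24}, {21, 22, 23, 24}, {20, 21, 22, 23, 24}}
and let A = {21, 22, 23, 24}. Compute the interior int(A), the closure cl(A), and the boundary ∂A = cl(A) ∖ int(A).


int(A) = {21, 22, 23, 24}, cl(A) = {20, 21, 22, 23, 24}, ∂A = {20}.

Closed sets in (X, τ) are complements of opens:
  closed(X, τ) = {∅, {20}, {20, 22}, {20, 23}, {20, 22, 23}, {20, 21, 22, 23, 24}}.
int(A) = ⋃ {U ∈ τ : U ⊆ A}. Opens contained in A: ∅, {21, 24}, {21, 22, 24}, {21, 23, 24}, {21, 22, 23, 24}.
Taking the union of these: int(A) = {21, 22, 23, 24}.
cl(A) = ⋂ {C closed : A ⊆ C}. Closed sets containing A: {20, 21, 22, 23, 24}.
Intersecting these: cl(A) = {20, 21, 22, 23, 24}.
∂A = cl(A) ∖ int(A) = {20, 21, 22, 23, 24} ∖ {21, 22, 23, 24} = {20}.


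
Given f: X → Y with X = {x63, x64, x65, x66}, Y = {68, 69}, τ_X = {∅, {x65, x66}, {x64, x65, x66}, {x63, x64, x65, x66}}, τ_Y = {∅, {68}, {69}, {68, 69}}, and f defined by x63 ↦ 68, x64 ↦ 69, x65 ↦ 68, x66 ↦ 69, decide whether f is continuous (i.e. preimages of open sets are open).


f is NOT continuous.

Compute f^{-1}(U) for each U ∈ τ_Y:
  U = ∅: f^{-1}(U) = ∅ ∈ τ_X ✓.
  U = {68}: f^{-1}(U) = {x63, x65} ∉ τ_X ✗.
  U = {69}: f^{-1}(U) = {x64, x66} ∉ τ_X ✗.
  U = {68, 69}: f^{-1}(U) = {x63, x64, x65, x66} ∈ τ_X ✓.
Found U = {68} with f^{-1}(U) = {x63, x65} not in τ_X. Therefore f is NOT continuous.


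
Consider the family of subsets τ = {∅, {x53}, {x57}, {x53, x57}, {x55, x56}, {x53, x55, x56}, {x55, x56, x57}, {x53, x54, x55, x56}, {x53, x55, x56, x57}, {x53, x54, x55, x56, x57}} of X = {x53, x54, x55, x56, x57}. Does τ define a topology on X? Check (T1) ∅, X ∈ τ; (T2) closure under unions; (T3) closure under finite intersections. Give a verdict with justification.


τ IS a topology on X.

Axiom (T1): ∅ ∈ τ? Yes; X ∈ τ? Yes.
Axiom (T2/T3): check pairwise unions and intersections of members of τ.
All pairwise intersections and unions checked — each lies in τ. Therefore τ satisfies (T1), (T2), (T3): it IS a topology on X.


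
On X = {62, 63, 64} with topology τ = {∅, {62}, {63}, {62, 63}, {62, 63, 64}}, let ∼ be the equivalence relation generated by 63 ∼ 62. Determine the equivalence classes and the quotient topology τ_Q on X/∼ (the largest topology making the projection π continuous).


X/∼ = {[62=63], [64]}; |τ_Q| = 3.

Equivalence classes: [62=63], [64].
Quotient map π: X → X/∼ sends 62 ↦ [62=63], 63 ↦ [62=63], 64 ↦ [64].
For each subset V ⊆ X/∼, compute π^{-1}(V) ⊆ X and check whether π^{-1}(V) ∈ τ. V is open in τ_Q iff π^{-1}(V) ∈ τ.
  V = {}: π^{-1}(V) = ∅ ∈ τ ✓.
  V = {[62=63]}: π^{-1}(V) = {62, 63} ∈ τ ✓.
  V = {[64]}: π^{-1}(V) = {64} ∉ τ ✗.
  V = {[62=63], [64]}: π^{-1}(V) = {62, 63, 64} ∈ τ ✓.
Open sets in the quotient: τ_Q = {{}, {[62=63]}, {[62=63], [64]}} (3 elements).


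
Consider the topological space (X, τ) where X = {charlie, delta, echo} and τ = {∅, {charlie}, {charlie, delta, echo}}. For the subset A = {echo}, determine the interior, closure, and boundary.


int(A) = ∅, cl(A) = {delta, echo}, ∂A = {delta, echo}.

Closed sets in (X, τ) are complements of opens:
  closed(X, τ) = {∅, {delta, echo}, {charlie, delta, echo}}.
int(A) = ⋃ {U ∈ τ : U ⊆ A}. Opens contained in A: ∅.
Taking the union of these: int(A) = ∅.
cl(A) = ⋂ {C closed : A ⊆ C}. Closed sets containing A: {delta, echo}, {charlie, delta, echo}.
Intersecting these: cl(A) = {delta, echo}.
∂A = cl(A) ∖ int(A) = {delta, echo} ∖ ∅ = {delta, echo}.


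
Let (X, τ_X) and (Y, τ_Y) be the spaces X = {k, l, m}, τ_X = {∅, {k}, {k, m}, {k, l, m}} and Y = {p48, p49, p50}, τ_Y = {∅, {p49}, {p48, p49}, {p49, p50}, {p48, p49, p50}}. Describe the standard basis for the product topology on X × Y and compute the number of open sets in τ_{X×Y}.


Basis B = {∅ × ∅, {k} × {p49}, {k} × {p48, p49}, {k} × {p49, p50}, {k, m} × {p49}, {k} × {p48, p49, p50}, {k, l, m} × {p49}, {k, m} × {p48, p49}, {k, m} × {p49, p50}, {k, m} × {p48, p49, p50}, {k, l, m} × {p48, p49}, {k, l, m} × {p49, p50}, {k, l, m} × {p48, p49, p50}}; |τ_{X×Y}| = 30.

Enumerate products U × V with U ∈ τ_X, V ∈ τ_Y (deduplicated):
  ∅ × ∅ = {} (∅)
  {k} × {p49} = {(k,p49)}
  {k} × {p48, p49} = {(k,p48), (k,p49)}
  {k} × {p49, p50} = {(k,p49), (k,p50)}
  {k, m} × {p49} = {(k,p49), (m,p49)}
  {k} × {p48, p49, p50} = {(k,p48), (k,p49), (k,p50)}
  {k, l, m} × {p49} = {(k,p49), (l,p49), (m,p49)}
  {k, m} × {p48, p49} = {(k,p48), (k,p49), (m,p48), (m,p49)}
  {k, m} × {p49, p50} = {(k,p49), (k,p50), (m,p49), (m,p50)}
  {k, m} × {p48, p49, p50} = {(k,p48), (k,p49), (k,p50), (m,p48), (m,p49), (m,p50)}
  {k, l, m} × {p48, p49} = {(k,p48), (k,p49), (l,p48), (l,p49), (m,p48), (m,p49)}
  {k, l, m} × {p49, p50} = {(k,p49), (k,p50), (l,p49), (l,p50), (m,p49), (m,p50)}
  {k, l, m} × {p48, p49, p50} = {(k,p48), (k,p49), (k,p50), (l,p48), (l,p49), (l,p50), (m,p48), (m,p49), (m,p50)}
These 13 distinct sets form the basis B.
Close under arbitrary unions to get τ_{X×Y}; counting gives |τ_{X×Y}| = 30.


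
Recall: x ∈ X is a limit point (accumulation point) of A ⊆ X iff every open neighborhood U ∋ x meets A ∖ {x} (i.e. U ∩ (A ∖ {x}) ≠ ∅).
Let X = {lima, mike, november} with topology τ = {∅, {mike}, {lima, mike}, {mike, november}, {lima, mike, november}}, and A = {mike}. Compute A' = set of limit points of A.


A' = {lima, november}

For each x ∈ X, list the open sets U ∈ τ with x ∈ U, then check whether U ∩ (A ∖ {x}) ≠ ∅ for every such U.
  x = lima: opens ∋ x are {lima, mike}, {lima, mike, november}; each meets A ∖ {lima}, so x IS a limit point.
  x = mike: open {mike} ∋ x has {mike} ∩ (A ∖ {mike}) = ∅, so x is NOT a limit point.
  x = november: opens ∋ x are {mike, november}, {lima, mike, november}; each meets A ∖ {november}, so x IS a limit point.
Collecting: A' = {lima, november}.


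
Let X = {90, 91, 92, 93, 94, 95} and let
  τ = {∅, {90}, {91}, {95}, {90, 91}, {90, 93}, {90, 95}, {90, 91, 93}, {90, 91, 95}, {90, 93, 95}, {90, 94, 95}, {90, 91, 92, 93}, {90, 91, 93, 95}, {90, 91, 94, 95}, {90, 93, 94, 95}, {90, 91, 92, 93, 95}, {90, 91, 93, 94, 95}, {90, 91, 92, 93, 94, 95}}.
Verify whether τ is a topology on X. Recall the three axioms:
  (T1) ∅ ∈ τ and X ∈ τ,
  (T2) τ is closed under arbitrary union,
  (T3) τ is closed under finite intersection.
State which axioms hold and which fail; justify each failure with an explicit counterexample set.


τ is NOT a topology on X.

Axiom (T1): ∅ ∈ τ? Yes; X ∈ τ? Yes.
Axiom (T2/T3): check pairwise unions and intersections of members of τ.
Counterexample for (T2): {91} ∪ {95} = {91, 95} ∉ τ. Therefore τ is NOT a topology.


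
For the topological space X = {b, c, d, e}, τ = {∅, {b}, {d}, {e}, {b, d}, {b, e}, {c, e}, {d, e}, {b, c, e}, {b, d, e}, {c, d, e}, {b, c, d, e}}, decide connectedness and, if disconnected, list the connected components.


(X, τ) is disconnected; components = [{b}, {d}, {c, e}].

Find clopen sets (U ∈ τ with X ∖ U ∈ τ):
  U = ∅, X ∖ U = {b, c, d, e} — both open, so U is clopen.
  U = {b}, X ∖ U = {c, d, e} — both open, so U is clopen.
  U = {d}, X ∖ U = {b, c, e} — both open, so U is clopen.
  U = {b, d}, X ∖ U = {c, e} — both open, so U is clopen.
  U = {c, e}, X ∖ U = {b, d} — both open, so U is clopen.
  U = {b, c, e}, X ∖ U = {d} — both open, so U is clopen.
  U = {c, d, e}, X ∖ U = {b} — both open, so U is clopen.
  U = {b, c, d, e}, X ∖ U = ∅ — both open, so U is clopen.
Nontrivial clopen(s) exist: e.g. {c, d, e}. So (X, τ) is disconnected.
Compute connected components by grouping points that agree on all clopens:
  component: {b}
  component: {d}
  component: {c, e}


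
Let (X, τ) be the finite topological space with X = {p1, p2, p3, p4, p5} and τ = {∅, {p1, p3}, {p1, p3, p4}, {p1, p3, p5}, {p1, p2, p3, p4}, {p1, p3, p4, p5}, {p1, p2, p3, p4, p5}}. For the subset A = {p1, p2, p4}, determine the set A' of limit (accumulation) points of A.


A' = {p2, p3, p4, p5}

For each x ∈ X, list the open sets U ∈ τ with x ∈ U, then check whether U ∩ (A ∖ {x}) ≠ ∅ for every such U.
  x = p1: open {p1, p3} ∋ x has {p1, p3} ∩ (A ∖ {p1}) = ∅, so x is NOT a limit point.
  x = p2: opens ∋ x are {p1, p2, p3, p4}, {p1, p2, p3, p4, p5}; each meets A ∖ {p2}, so x IS a limit point.
  x = p3: opens ∋ x are {p1, p3}, {p1, p3, p4}, {p1, p3, p5}, {p1, p2, p3, p4}, {p1, p3, p4, p5}, {p1, p2, p3, p4, p5}; each meets A ∖ {p3}, so x IS a limit point.
  x = p4: opens ∋ x are {p1, p3, p4}, {p1, p2, p3, p4}, {p1, p3, p4, p5}, {p1, p2, p3, p4, p5}; each meets A ∖ {p4}, so x IS a limit point.
  x = p5: opens ∋ x are {p1, p3, p5}, {p1, p3, p4, p5}, {p1, p2, p3, p4, p5}; each meets A ∖ {p5}, so x IS a limit point.
Collecting: A' = {p2, p3, p4, p5}.


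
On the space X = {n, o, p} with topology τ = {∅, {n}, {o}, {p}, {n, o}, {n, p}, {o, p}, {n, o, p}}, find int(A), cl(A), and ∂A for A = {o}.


int(A) = {o}, cl(A) = {o}, ∂A = ∅.

Closed sets in (X, τ) are complements of opens:
  closed(X, τ) = {∅, {n}, {o}, {p}, {n, o}, {n, p}, {o, p}, {n, o, p}}.
int(A) = ⋃ {U ∈ τ : U ⊆ A}. Opens contained in A: ∅, {o}.
Taking the union of these: int(A) = {o}.
cl(A) = ⋂ {C closed : A ⊆ C}. Closed sets containing A: {o}, {n, o}, {o, p}, {n, o, p}.
Intersecting these: cl(A) = {o}.
∂A = cl(A) ∖ int(A) = {o} ∖ {o} = ∅.


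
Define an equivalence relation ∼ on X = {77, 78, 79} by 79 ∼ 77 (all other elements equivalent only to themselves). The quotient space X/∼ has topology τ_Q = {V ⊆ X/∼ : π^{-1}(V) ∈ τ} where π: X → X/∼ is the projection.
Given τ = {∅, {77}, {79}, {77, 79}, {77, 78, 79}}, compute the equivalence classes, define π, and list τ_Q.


X/∼ = {[77=79], [78]}; |τ_Q| = 3.

Equivalence classes: [77=79], [78].
Quotient map π: X → X/∼ sends 77 ↦ [77=79], 78 ↦ [78], 79 ↦ [77=79].
For each subset V ⊆ X/∼, compute π^{-1}(V) ⊆ X and check whether π^{-1}(V) ∈ τ. V is open in τ_Q iff π^{-1}(V) ∈ τ.
  V = {}: π^{-1}(V) = ∅ ∈ τ ✓.
  V = {[77=79]}: π^{-1}(V) = {77, 79} ∈ τ ✓.
  V = {[78]}: π^{-1}(V) = {78} ∉ τ ✗.
  V = {[77=79], [78]}: π^{-1}(V) = {77, 78, 79} ∈ τ ✓.
Open sets in the quotient: τ_Q = {{}, {[77=79]}, {[77=79], [78]}} (3 elements).


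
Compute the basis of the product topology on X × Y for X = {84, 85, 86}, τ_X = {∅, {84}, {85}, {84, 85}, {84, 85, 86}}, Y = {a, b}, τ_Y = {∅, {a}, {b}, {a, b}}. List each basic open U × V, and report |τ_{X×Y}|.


Basis B = {∅ × ∅, {84} × {a}, {84} × {b}, {85} × {a}, {85} × {b}, {84} × {a, b}, {84, 85} × {a}, {84, 85} × {b}, {85} × {a, b}, {84, 85, 86} × {a}, {84, 85, 86} × {b}, {84, 85} × {a, b}, {84, 85, 86} × {a, b}}; |τ_{X×Y}| = 25.

Enumerate products U × V with U ∈ τ_X, V ∈ τ_Y (deduplicated):
  ∅ × ∅ = {} (∅)
  {84} × {a} = {(84,a)}
  {84} × {b} = {(84,b)}
  {85} × {a} = {(85,a)}
  {85} × {b} = {(85,b)}
  {84} × {a, b} = {(84,a), (84,b)}
  {84, 85} × {a} = {(84,a), (85,a)}
  {84, 85} × {b} = {(84,b), (85,b)}
  {85} × {a, b} = {(85,a), (85,b)}
  {84, 85, 86} × {a} = {(84,a), (85,a), (86,a)}
  {84, 85, 86} × {b} = {(84,b), (85,b), (86,b)}
  {84, 85} × {a, b} = {(84,a), (84,b), (85,a), (85,b)}
  {84, 85, 86} × {a, b} = {(84,a), (84,b), (85,a), (85,b), (86,a), (86,b)}
These 13 distinct sets form the basis B.
Close under arbitrary unions to get τ_{X×Y}; counting gives |τ_{X×Y}| = 25.


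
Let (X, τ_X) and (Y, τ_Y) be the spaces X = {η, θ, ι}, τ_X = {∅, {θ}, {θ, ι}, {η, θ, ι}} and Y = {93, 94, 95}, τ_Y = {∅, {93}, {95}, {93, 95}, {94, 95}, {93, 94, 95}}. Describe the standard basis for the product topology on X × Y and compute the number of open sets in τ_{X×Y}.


Basis B = {∅ × ∅, {θ} × {93}, {θ} × {95}, {θ} × {93, 95}, {θ, ι} × {93}, {θ} × {94, 95}, {θ, ι} × {95}, {η, θ, ι} × {93}, {η, θ, ι} × {95}, {θ} × {93, 94, 95}, {θ, ι} × {93, 95}, {θ, ι} × {94, 95}, {η, θ, ι} × {93, 95}, {η, θ, ι} × {94, 95}, {θ, ι} × {93, 94, 95}, {η, θ, ι} × {93, 94, 95}}; |τ_{X×Y}| = 40.

Enumerate products U × V with U ∈ τ_X, V ∈ τ_Y (deduplicated):
  ∅ × ∅ = {} (∅)
  {θ} × {93} = {(θ,93)}
  {θ} × {95} = {(θ,95)}
  {θ} × {93, 95} = {(θ,93), (θ,95)}
  {θ, ι} × {93} = {(θ,93), (ι,93)}
  {θ} × {94, 95} = {(θ,94), (θ,95)}
  {θ, ι} × {95} = {(θ,95), (ι,95)}
  {η, θ, ι} × {93} = {(η,93), (θ,93), (ι,93)}
  {η, θ, ι} × {95} = {(η,95), (θ,95), (ι,95)}
  {θ} × {93, 94, 95} = {(θ,93), (θ,94), (θ,95)}
  {θ, ι} × {93, 95} = {(θ,93), (θ,95), (ι,93), (ι,95)}
  {θ, ι} × {94, 95} = {(θ,94), (θ,95), (ι,94), (ι,95)}
  {η, θ, ι} × {93, 95} = {(η,93), (η,95), (θ,93), (θ,95), (ι,93), (ι,95)}
  {η, θ, ι} × {94, 95} = {(η,94), (η,95), (θ,94), (θ,95), (ι,94), (ι,95)}
  {θ, ι} × {93, 94, 95} = {(θ,93), (θ,94), (θ,95), (ι,93), (ι,94), (ι,95)}
  {η, θ, ι} × {93, 94, 95} = {(η,93), (η,94), (η,95), (θ,93), (θ,94), (θ,95), (ι,93), (ι,94), (ι,95)}
These 16 distinct sets form the basis B.
Close under arbitrary unions to get τ_{X×Y}; counting gives |τ_{X×Y}| = 40.


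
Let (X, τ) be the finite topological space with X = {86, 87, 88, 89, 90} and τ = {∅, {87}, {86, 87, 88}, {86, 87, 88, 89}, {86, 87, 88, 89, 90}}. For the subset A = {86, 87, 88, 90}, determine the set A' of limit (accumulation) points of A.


A' = {86, 88, 89, 90}

For each x ∈ X, list the open sets U ∈ τ with x ∈ U, then check whether U ∩ (A ∖ {x}) ≠ ∅ for every such U.
  x = 86: opens ∋ x are {86, 87, 88}, {86, 87, 88, 89}, {86, 87, 88, 89, 90}; each meets A ∖ {86}, so x IS a limit point.
  x = 87: open {87} ∋ x has {87} ∩ (A ∖ {87}) = ∅, so x is NOT a limit point.
  x = 88: opens ∋ x are {86, 87, 88}, {86, 87, 88, 89}, {86, 87, 88, 89, 90}; each meets A ∖ {88}, so x IS a limit point.
  x = 89: opens ∋ x are {86, 87, 88, 89}, {86, 87, 88, 89, 90}; each meets A ∖ {89}, so x IS a limit point.
  x = 90: opens ∋ x are {86, 87, 88, 89, 90}; each meets A ∖ {90}, so x IS a limit point.
Collecting: A' = {86, 88, 89, 90}.


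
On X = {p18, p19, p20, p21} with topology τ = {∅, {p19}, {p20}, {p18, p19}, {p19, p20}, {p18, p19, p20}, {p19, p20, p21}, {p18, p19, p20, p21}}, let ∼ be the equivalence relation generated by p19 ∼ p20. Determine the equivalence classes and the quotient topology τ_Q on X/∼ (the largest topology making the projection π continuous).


X/∼ = {[p18], [p19=p20], [p21]}; |τ_Q| = 5.

Equivalence classes: [p18], [p19=p20], [p21].
Quotient map π: X → X/∼ sends p18 ↦ [p18], p19 ↦ [p19=p20], p20 ↦ [p19=p20], p21 ↦ [p21].
For each subset V ⊆ X/∼, compute π^{-1}(V) ⊆ X and check whether π^{-1}(V) ∈ τ. V is open in τ_Q iff π^{-1}(V) ∈ τ.
  V = {}: π^{-1}(V) = ∅ ∈ τ ✓.
  V = {[p18]}: π^{-1}(V) = {p18} ∉ τ ✗.
  V = {[p19=p20]}: π^{-1}(V) = {p19, p20} ∈ τ ✓.
  V = {[p18], [p19=p20]}: π^{-1}(V) = {p18, p19, p20} ∈ τ ✓.
  V = {[p21]}: π^{-1}(V) = {p21} ∉ τ ✗.
  V = {[p18], [p21]}: π^{-1}(V) = {p18, p21} ∉ τ ✗.
  V = {[p19=p20], [p21]}: π^{-1}(V) = {p19, p20, p21} ∈ τ ✓.
  V = {[p18], [p19=p20], [p21]}: π^{-1}(V) = {p18, p19, p20, p21} ∈ τ ✓.
Open sets in the quotient: τ_Q = {{}, {[p19=p20]}, {[p18], [p19=p20]}, {[p19=p20], [p21]}, {[p18], [p19=p20], [p21]}} (5 elements).


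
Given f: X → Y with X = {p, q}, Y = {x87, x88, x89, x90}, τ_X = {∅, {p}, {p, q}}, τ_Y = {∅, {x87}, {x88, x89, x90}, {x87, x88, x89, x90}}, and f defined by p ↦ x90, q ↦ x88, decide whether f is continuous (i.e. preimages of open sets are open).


f IS continuous.

Compute f^{-1}(U) for each U ∈ τ_Y:
  U = ∅: f^{-1}(U) = ∅ ∈ τ_X ✓.
  U = {x87}: f^{-1}(U) = ∅ ∈ τ_X ✓.
  U = {x88, x89, x90}: f^{-1}(U) = {p, q} ∈ τ_X ✓.
  U = {x87, x88, x89, x90}: f^{-1}(U) = {p, q} ∈ τ_X ✓.
Every preimage lies in τ_X, so f IS continuous.


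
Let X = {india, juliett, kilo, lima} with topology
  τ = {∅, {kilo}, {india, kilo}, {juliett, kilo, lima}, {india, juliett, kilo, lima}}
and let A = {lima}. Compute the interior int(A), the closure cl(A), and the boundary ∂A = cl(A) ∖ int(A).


int(A) = ∅, cl(A) = {juliett, lima}, ∂A = {juliett, lima}.

Closed sets in (X, τ) are complements of opens:
  closed(X, τ) = {∅, {india}, {juliett, lima}, {india, juliett, lima}, {india, juliett, kilo, lima}}.
int(A) = ⋃ {U ∈ τ : U ⊆ A}. Opens contained in A: ∅.
Taking the union of these: int(A) = ∅.
cl(A) = ⋂ {C closed : A ⊆ C}. Closed sets containing A: {juliett, lima}, {india, juliett, lima}, {india, juliett, kilo, lima}.
Intersecting these: cl(A) = {juliett, lima}.
∂A = cl(A) ∖ int(A) = {juliett, lima} ∖ ∅ = {juliett, lima}.


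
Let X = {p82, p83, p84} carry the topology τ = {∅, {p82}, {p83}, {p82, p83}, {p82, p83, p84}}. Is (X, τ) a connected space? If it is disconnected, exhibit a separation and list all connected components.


(X, τ) is connected.

Find clopen sets (U ∈ τ with X ∖ U ∈ τ):
  U = ∅, X ∖ U = {p82, p83, p84} — both open, so U is clopen.
  U = {p82, p83, p84}, X ∖ U = ∅ — both open, so U is clopen.
Only trivial clopens (∅ and X) exist, so (X, τ) is connected.
Compute connected components by grouping points that agree on all clopens:
  component: {p82, p83, p84}


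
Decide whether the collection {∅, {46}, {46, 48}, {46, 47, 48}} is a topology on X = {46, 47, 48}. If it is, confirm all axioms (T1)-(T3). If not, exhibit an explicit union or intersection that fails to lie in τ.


τ IS a topology on X.

Axiom (T1): ∅ ∈ τ? Yes; X ∈ τ? Yes.
Axiom (T2/T3): check pairwise unions and intersections of members of τ.
All pairwise intersections and unions checked — each lies in τ. Therefore τ satisfies (T1), (T2), (T3): it IS a topology on X.


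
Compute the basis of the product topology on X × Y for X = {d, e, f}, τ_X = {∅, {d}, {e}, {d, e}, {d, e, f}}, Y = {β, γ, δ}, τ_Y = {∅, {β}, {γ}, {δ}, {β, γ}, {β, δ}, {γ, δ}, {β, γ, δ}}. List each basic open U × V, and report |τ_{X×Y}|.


Basis B = {∅ × ∅, {d} × {β}, {d} × {γ}, {d} × {δ}, {e} × {β}, {e} × {γ}, {e} × {δ}, {d} × {β, γ}, {d} × {β, δ}, {d, e} × {β}, {d} × {γ, δ}, {d, e} × {γ}, {d, e} × {δ}, {e} × {β, γ}, {e} × {β, δ}, {e} × {γ, δ}, {d} × {β, γ, δ}, {d, e, f} × {β}, {d, e, f} × {γ}, {d, e, f} × {δ}, {e} × {β, γ, δ}, {d, e} × {β, γ}, {d, e} × {β, δ}, {d, e} × {γ, δ}, {d, e} × {β, γ, δ}, {d, e, f} × {β, γ}, {d, e, f} × {β, δ}, {d, e, f} × {γ, δ}, {d, e, f} × {β, γ, δ}}; |τ_{X×Y}| = 125.

Enumerate products U × V with U ∈ τ_X, V ∈ τ_Y (deduplicated):
  ∅ × ∅ = {} (∅)
  {d} × {β} = {(d,β)}
  {d} × {γ} = {(d,γ)}
  {d} × {δ} = {(d,δ)}
  {e} × {β} = {(e,β)}
  {e} × {γ} = {(e,γ)}
  {e} × {δ} = {(e,δ)}
  {d} × {β, γ} = {(d,β), (d,γ)}
  {d} × {β, δ} = {(d,β), (d,δ)}
  {d, e} × {β} = {(d,β), (e,β)}
  {d} × {γ, δ} = {(d,γ), (d,δ)}
  {d, e} × {γ} = {(d,γ), (e,γ)}
  {d, e} × {δ} = {(d,δ), (e,δ)}
  {e} × {β, γ} = {(e,β), (e,γ)}
  {e} × {β, δ} = {(e,β), (e,δ)}
  {e} × {γ, δ} = {(e,γ), (e,δ)}
  {d} × {β, γ, δ} = {(d,β), (d,γ), (d,δ)}
  {d, e, f} × {β} = {(d,β), (e,β), (f,β)}
  {d, e, f} × {γ} = {(d,γ), (e,γ), (f,γ)}
  {d, e, f} × {δ} = {(d,δ), (e,δ), (f,δ)}
  {e} × {β, γ, δ} = {(e,β), (e,γ), (e,δ)}
  {d, e} × {β, γ} = {(d,β), (d,γ), (e,β), (e,γ)}
  {d, e} × {β, δ} = {(d,β), (d,δ), (e,β), (e,δ)}
  {d, e} × {γ, δ} = {(d,γ), (d,δ), (e,γ), (e,δ)}
  {d, e} × {β, γ, δ} = {(d,β), (d,γ), (d,δ), (e,β), (e,γ), (e,δ)}
  {d, e, f} × {β, γ} = {(d,β), (d,γ), (e,β), (e,γ), (f,β), (f,γ)}
  {d, e, f} × {β, δ} = {(d,β), (d,δ), (e,β), (e,δ), (f,β), (f,δ)}
  {d, e, f} × {γ, δ} = {(d,γ), (d,δ), (e,γ), (e,δ), (f,γ), (f,δ)}
  {d, e, f} × {β, γ, δ} = {(d,β), (d,γ), (d,δ), (e,β), (e,γ), (e,δ), (f,β), (f,γ), (f,δ)}
These 29 distinct sets form the basis B.
Close under arbitrary unions to get τ_{X×Y}; counting gives |τ_{X×Y}| = 125.
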